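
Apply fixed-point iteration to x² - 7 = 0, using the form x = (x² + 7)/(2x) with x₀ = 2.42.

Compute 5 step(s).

Equation: x² - 7 = 0
Fixed-point form: x = (x² + 7)/(2x)
x₀ = 2.42

x_1 = g(2.420000) = 2.656281
x_2 = g(2.656281) = 2.645772
x_3 = g(2.645772) = 2.645751
x_4 = g(2.645751) = 2.645751
x_5 = g(2.645751) = 2.645751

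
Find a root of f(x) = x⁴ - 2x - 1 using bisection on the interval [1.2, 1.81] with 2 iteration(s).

f(x) = x⁴ - 2x - 1
Initial interval: [1.2, 1.81]

Iteration 1:
  c_1 = (1.200000 + 1.810000)/2 = 1.505000
  f(c_1) = f(1.505000) = 1.120338
  f(a) × f(c) < 0, new interval: [1.200000, 1.505000]
Iteration 2:
  c_2 = (1.200000 + 1.505000)/2 = 1.352500
  f(c_2) = f(1.352500) = -0.358822
  f(a) × f(c) ≥ 0, new interval: [1.352500, 1.505000]

After 2 iteration(s), the approximation is c_2 = 1.352500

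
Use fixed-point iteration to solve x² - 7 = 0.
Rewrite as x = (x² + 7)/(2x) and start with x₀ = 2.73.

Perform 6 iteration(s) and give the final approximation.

Equation: x² - 7 = 0
Fixed-point form: x = (x² + 7)/(2x)
x₀ = 2.73

x_1 = g(2.730000) = 2.647051
x_2 = g(2.647051) = 2.645752
x_3 = g(2.645752) = 2.645751
x_4 = g(2.645751) = 2.645751
x_5 = g(2.645751) = 2.645751
x_6 = g(2.645751) = 2.645751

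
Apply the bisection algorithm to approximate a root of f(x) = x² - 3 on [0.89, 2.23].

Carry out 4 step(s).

f(x) = x² - 3
Initial interval: [0.89, 2.23]

Iteration 1:
  c_1 = (0.890000 + 2.230000)/2 = 1.560000
  f(c_1) = f(1.560000) = -0.566400
  f(a) × f(c) ≥ 0, new interval: [1.560000, 2.230000]
Iteration 2:
  c_2 = (1.560000 + 2.230000)/2 = 1.895000
  f(c_2) = f(1.895000) = 0.591025
  f(a) × f(c) < 0, new interval: [1.560000, 1.895000]
Iteration 3:
  c_3 = (1.560000 + 1.895000)/2 = 1.727500
  f(c_3) = f(1.727500) = -0.015744
  f(a) × f(c) ≥ 0, new interval: [1.727500, 1.895000]
Iteration 4:
  c_4 = (1.727500 + 1.895000)/2 = 1.811250
  f(c_4) = f(1.811250) = 0.280627
  f(a) × f(c) < 0, new interval: [1.727500, 1.811250]

After 4 iteration(s), the approximation is c_4 = 1.811250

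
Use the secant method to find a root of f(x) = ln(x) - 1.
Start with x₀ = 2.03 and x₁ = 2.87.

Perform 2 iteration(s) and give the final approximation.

f(x) = ln(x) - 1
x₀ = 2.03, x₁ = 2.87

Secant formula: x_{n+1} = x_n - f(x_n)(x_n - x_{n-1})/(f(x_n) - f(x_{n-1}))

Iteration 1:
  f(2.030000) = -0.291964
  f(2.870000) = 0.054312
  x_2 = 2.870000 - 0.054312×(2.870000 - 2.030000)/(0.054312 - (-0.291964))
       = 2.738249
Iteration 2:
  f(2.870000) = 0.054312
  f(2.738249) = 0.007319
  x_3 = 2.738249 - 0.007319×(2.738249 - 2.870000)/(0.007319 - 0.054312)
       = 2.717730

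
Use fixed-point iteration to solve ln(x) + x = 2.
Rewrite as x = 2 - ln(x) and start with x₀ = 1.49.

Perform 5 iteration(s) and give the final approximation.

Equation: ln(x) + x = 2
Fixed-point form: x = 2 - ln(x)
x₀ = 1.49

x_1 = g(1.490000) = 1.601224
x_2 = g(1.601224) = 1.529232
x_3 = g(1.529232) = 1.575235
x_4 = g(1.575235) = 1.545596
x_5 = g(1.545596) = 1.564591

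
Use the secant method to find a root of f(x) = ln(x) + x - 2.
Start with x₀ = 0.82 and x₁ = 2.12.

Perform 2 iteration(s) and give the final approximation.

f(x) = ln(x) + x - 2
x₀ = 0.82, x₁ = 2.12

Secant formula: x_{n+1} = x_n - f(x_n)(x_n - x_{n-1})/(f(x_n) - f(x_{n-1}))

Iteration 1:
  f(0.820000) = -1.378451
  f(2.120000) = 0.871416
  x_2 = 2.120000 - 0.871416×(2.120000 - 0.820000)/(0.871416 - (-1.378451))
       = 1.616485
Iteration 2:
  f(2.120000) = 0.871416
  f(1.616485) = 0.096740
  x_3 = 1.616485 - 0.096740×(1.616485 - 2.120000)/(0.096740 - 0.871416)
       = 1.553608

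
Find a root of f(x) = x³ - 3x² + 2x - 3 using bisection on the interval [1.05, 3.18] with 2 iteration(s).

f(x) = x³ - 3x² + 2x - 3
Initial interval: [1.05, 3.18]

Iteration 1:
  c_1 = (1.050000 + 3.180000)/2 = 2.115000
  f(c_1) = f(2.115000) = -2.728804
  f(a) × f(c) ≥ 0, new interval: [2.115000, 3.180000]
Iteration 2:
  c_2 = (2.115000 + 3.180000)/2 = 2.647500
  f(c_2) = f(2.647500) = -0.175763
  f(a) × f(c) ≥ 0, new interval: [2.647500, 3.180000]

After 2 iteration(s), the approximation is c_2 = 2.647500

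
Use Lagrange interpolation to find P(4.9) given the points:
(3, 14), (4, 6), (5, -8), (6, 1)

Lagrange interpolation formula:
P(x) = Σ yᵢ × Lᵢ(x)
where Lᵢ(x) = Π_{j≠i} (x - xⱼ)/(xᵢ - xⱼ)

L_0(4.9) = (4.9 - 4)/(3 - 4) × (4.9 - 5)/(3 - 5) × (4.9 - 6)/(3 - 6) = -0.016500
L_1(4.9) = (4.9 - 3)/(4 - 3) × (4.9 - 5)/(4 - 5) × (4.9 - 6)/(4 - 6) = 0.104500
L_2(4.9) = (4.9 - 3)/(5 - 3) × (4.9 - 4)/(5 - 4) × (4.9 - 6)/(5 - 6) = 0.940500
L_3(4.9) = (4.9 - 3)/(6 - 3) × (4.9 - 4)/(6 - 4) × (4.9 - 5)/(6 - 5) = -0.028500

P(4.9) = 14×L_0(4.9) + 6×L_1(4.9) + (-8)×L_2(4.9) + 1×L_3(4.9)
P(4.9) = -7.156500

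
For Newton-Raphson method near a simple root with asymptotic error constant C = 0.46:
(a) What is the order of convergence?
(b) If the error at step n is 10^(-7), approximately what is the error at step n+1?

(a) Newton-Raphson has quadratic (order 2) convergence near simple roots.
    This means |e_{n+1}| ≈ C|e_n|².

(b) With |e_n| = 10^(-7) and C = 0.46:
    |e_{n+1}| ≈ 0.46 × (10^(-7))² = 0.46 × 10^(-14)

(a) 2 (quadratic); (b) |e_{n+1}| ≈ 4.600e-15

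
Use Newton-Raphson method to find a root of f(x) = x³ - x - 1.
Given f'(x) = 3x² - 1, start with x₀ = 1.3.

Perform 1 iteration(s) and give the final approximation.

f(x) = x³ - x - 1
f'(x) = 3x² - 1
x₀ = 1.3

Newton-Raphson formula: x_{n+1} = x_n - f(x_n)/f'(x_n)

Iteration 1:
  f(1.300000) = -0.103000
  f'(1.300000) = 4.070000
  x_1 = 1.300000 - (-0.103000)/4.070000 = 1.325307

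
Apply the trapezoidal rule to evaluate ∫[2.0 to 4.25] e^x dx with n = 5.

f(x) = e^x
a = 2.0, b = 4.25, n = 5
h = (b - a)/n = 0.450000

Trapezoidal rule: (h/2)[f(x₀) + 2f(x₁) + 2f(x₂) + ... + f(xₙ)]

x_0 = 2.0000, f(x_0) = 7.389056, coefficient = 1
x_1 = 2.4500, f(x_1) = 11.588347, coefficient = 2
x_2 = 2.9000, f(x_2) = 18.174145, coefficient = 2
x_3 = 3.3500, f(x_3) = 28.502734, coefficient = 2
x_4 = 3.8000, f(x_4) = 44.701184, coefficient = 2
x_5 = 4.2500, f(x_5) = 70.105412, coefficient = 1

I ≈ (0.450000/2) × 283.427289 = 63.771140
Exact value: 62.716356
Error: 1.054784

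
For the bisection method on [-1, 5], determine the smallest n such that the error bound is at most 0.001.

We need (b-a)/2^n ≤ 0.001
(5 - (-1))/2^n ≤ 0.001
6/2^n ≤ 0.001
2^n ≥ 6000
n ≥ log₂(6000) = 12.55
n ≥ 13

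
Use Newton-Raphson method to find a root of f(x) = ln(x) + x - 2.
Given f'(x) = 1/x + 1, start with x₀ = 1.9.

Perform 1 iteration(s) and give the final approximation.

f(x) = ln(x) + x - 2
f'(x) = 1/x + 1
x₀ = 1.9

Newton-Raphson formula: x_{n+1} = x_n - f(x_n)/f'(x_n)

Iteration 1:
  f(1.900000) = 0.541854
  f'(1.900000) = 1.526316
  x_1 = 1.900000 - 0.541854/1.526316 = 1.544992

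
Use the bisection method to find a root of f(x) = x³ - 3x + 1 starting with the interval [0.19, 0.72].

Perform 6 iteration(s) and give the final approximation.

f(x) = x³ - 3x + 1
Initial interval: [0.19, 0.72]

Iteration 1:
  c_1 = (0.190000 + 0.720000)/2 = 0.455000
  f(c_1) = f(0.455000) = -0.270804
  f(a) × f(c) < 0, new interval: [0.190000, 0.455000]
Iteration 2:
  c_2 = (0.190000 + 0.455000)/2 = 0.322500
  f(c_2) = f(0.322500) = 0.066042
  f(a) × f(c) ≥ 0, new interval: [0.322500, 0.455000]
Iteration 3:
  c_3 = (0.322500 + 0.455000)/2 = 0.388750
  f(c_3) = f(0.388750) = -0.107500
  f(a) × f(c) < 0, new interval: [0.322500, 0.388750]
Iteration 4:
  c_4 = (0.322500 + 0.388750)/2 = 0.355625
  f(c_4) = f(0.355625) = -0.021899
  f(a) × f(c) < 0, new interval: [0.322500, 0.355625]
Iteration 5:
  c_5 = (0.322500 + 0.355625)/2 = 0.339062
  f(c_5) = f(0.339062) = 0.021792
  f(a) × f(c) ≥ 0, new interval: [0.339062, 0.355625]
Iteration 6:
  c_6 = (0.339062 + 0.355625)/2 = 0.347344
  f(c_6) = f(0.347344) = -0.000125
  f(a) × f(c) < 0, new interval: [0.339062, 0.347344]

After 6 iteration(s), the approximation is c_6 = 0.347344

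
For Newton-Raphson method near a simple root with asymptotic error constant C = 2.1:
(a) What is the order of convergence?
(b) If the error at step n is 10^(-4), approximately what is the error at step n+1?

(a) Newton-Raphson has quadratic (order 2) convergence near simple roots.
    This means |e_{n+1}| ≈ C|e_n|².

(b) With |e_n| = 10^(-4) and C = 2.1:
    |e_{n+1}| ≈ 2.1 × (10^(-4))² = 2.1 × 10^(-8)

(a) 2 (quadratic); (b) |e_{n+1}| ≈ 2.100e-08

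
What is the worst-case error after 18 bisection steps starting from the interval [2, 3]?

Bisection error bound: |error| ≤ (b-a)/2^n
|error| ≤ (3 - 2)/2^18 = 1/2^18
|error| ≤ 0.0000038147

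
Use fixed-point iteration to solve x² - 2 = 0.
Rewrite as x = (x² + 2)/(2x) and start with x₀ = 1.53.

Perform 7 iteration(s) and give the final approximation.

Equation: x² - 2 = 0
Fixed-point form: x = (x² + 2)/(2x)
x₀ = 1.53

x_1 = g(1.530000) = 1.418595
x_2 = g(1.418595) = 1.414220
x_3 = g(1.414220) = 1.414214
x_4 = g(1.414214) = 1.414214
x_5 = g(1.414214) = 1.414214
x_6 = g(1.414214) = 1.414214
x_7 = g(1.414214) = 1.414214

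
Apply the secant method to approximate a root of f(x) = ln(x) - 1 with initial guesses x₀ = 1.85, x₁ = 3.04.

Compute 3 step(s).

f(x) = ln(x) - 1
x₀ = 1.85, x₁ = 3.04

Secant formula: x_{n+1} = x_n - f(x_n)(x_n - x_{n-1})/(f(x_n) - f(x_{n-1}))

Iteration 1:
  f(1.850000) = -0.384814
  f(3.040000) = 0.111858
  x_2 = 3.040000 - 0.111858×(3.040000 - 1.850000)/(0.111858 - (-0.384814))
       = 2.771995
Iteration 2:
  f(3.040000) = 0.111858
  f(2.771995) = 0.019567
  x_3 = 2.771995 - 0.019567×(2.771995 - 3.040000)/(0.019567 - 0.111858)
       = 2.715173
Iteration 3:
  f(2.771995) = 0.019567
  f(2.715173) = -0.001144
  x_4 = 2.715173 - (-0.001144)×(2.715173 - 2.771995)/(-0.001144 - 0.019567)
       = 2.718312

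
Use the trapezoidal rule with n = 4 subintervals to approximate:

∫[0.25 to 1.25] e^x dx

f(x) = e^x
a = 0.25, b = 1.25, n = 4
h = (b - a)/n = 0.250000

Trapezoidal rule: (h/2)[f(x₀) + 2f(x₁) + 2f(x₂) + ... + f(xₙ)]

x_0 = 0.2500, f(x_0) = 1.284025, coefficient = 1
x_1 = 0.5000, f(x_1) = 1.648721, coefficient = 2
x_2 = 0.7500, f(x_2) = 2.117000, coefficient = 2
x_3 = 1.0000, f(x_3) = 2.718282, coefficient = 2
x_4 = 1.2500, f(x_4) = 3.490343, coefficient = 1

I ≈ (0.250000/2) × 17.742375 = 2.217797
Exact value: 2.206318
Error: 0.011479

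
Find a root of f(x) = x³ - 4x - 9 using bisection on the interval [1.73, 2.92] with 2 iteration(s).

f(x) = x³ - 4x - 9
Initial interval: [1.73, 2.92]

Iteration 1:
  c_1 = (1.730000 + 2.920000)/2 = 2.325000
  f(c_1) = f(2.325000) = -5.731922
  f(a) × f(c) ≥ 0, new interval: [2.325000, 2.920000]
Iteration 2:
  c_2 = (2.325000 + 2.920000)/2 = 2.622500
  f(c_2) = f(2.622500) = -1.453740
  f(a) × f(c) ≥ 0, new interval: [2.622500, 2.920000]

After 2 iteration(s), the approximation is c_2 = 2.622500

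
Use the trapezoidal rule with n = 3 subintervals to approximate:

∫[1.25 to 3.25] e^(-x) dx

f(x) = e^(-x)
a = 1.25, b = 3.25, n = 3
h = (b - a)/n = 0.666667

Trapezoidal rule: (h/2)[f(x₀) + 2f(x₁) + 2f(x₂) + ... + f(xₙ)]

x_0 = 1.2500, f(x_0) = 0.286505, coefficient = 1
x_1 = 1.9167, f(x_1) = 0.147096, coefficient = 2
x_2 = 2.5833, f(x_2) = 0.075522, coefficient = 2
x_3 = 3.2500, f(x_3) = 0.038774, coefficient = 1

I ≈ (0.666667/2) × 0.770516 = 0.256839
Exact value: 0.247731
Error: 0.009108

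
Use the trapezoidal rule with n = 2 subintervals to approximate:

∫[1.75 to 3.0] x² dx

f(x) = x²
a = 1.75, b = 3.0, n = 2
h = (b - a)/n = 0.625000

Trapezoidal rule: (h/2)[f(x₀) + 2f(x₁) + 2f(x₂) + ... + f(xₙ)]

x_0 = 1.7500, f(x_0) = 3.062500, coefficient = 1
x_1 = 2.3750, f(x_1) = 5.640625, coefficient = 2
x_2 = 3.0000, f(x_2) = 9.000000, coefficient = 1

I ≈ (0.625000/2) × 23.343750 = 7.294922
Exact value: 7.213542
Error: 0.081380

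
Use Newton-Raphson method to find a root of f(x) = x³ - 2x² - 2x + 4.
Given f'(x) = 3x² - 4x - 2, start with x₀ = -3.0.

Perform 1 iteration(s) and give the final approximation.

f(x) = x³ - 2x² - 2x + 4
f'(x) = 3x² - 4x - 2
x₀ = -3.0

Newton-Raphson formula: x_{n+1} = x_n - f(x_n)/f'(x_n)

Iteration 1:
  f(-3.000000) = -35.000000
  f'(-3.000000) = 37.000000
  x_1 = -3.000000 - (-35.000000)/37.000000 = -2.054054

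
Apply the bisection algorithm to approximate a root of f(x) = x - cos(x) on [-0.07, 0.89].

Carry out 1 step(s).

f(x) = x - cos(x)
Initial interval: [-0.07, 0.89]

Iteration 1:
  c_1 = (-0.070000 + 0.890000)/2 = 0.410000
  f(c_1) = f(0.410000) = -0.507121
  f(a) × f(c) ≥ 0, new interval: [0.410000, 0.890000]

After 1 iteration(s), the approximation is c_1 = 0.410000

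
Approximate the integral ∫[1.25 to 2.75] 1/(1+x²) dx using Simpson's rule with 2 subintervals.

f(x) = 1/(1+x²)
a = 1.25, b = 2.75, n = 2
h = (b - a)/n = 0.750000

Simpson's rule: (h/3)[f(x₀) + 4f(x₁) + 2f(x₂) + ... + f(xₙ)]

x_0 = 1.2500, f(x_0) = 0.390244, coefficient = 1
x_1 = 2.0000, f(x_1) = 0.200000, coefficient = 4
x_2 = 2.7500, f(x_2) = 0.116788, coefficient = 1

I ≈ (0.750000/3) × 1.307032 = 0.326758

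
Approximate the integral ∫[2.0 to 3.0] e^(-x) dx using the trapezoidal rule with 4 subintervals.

f(x) = e^(-x)
a = 2.0, b = 3.0, n = 4
h = (b - a)/n = 0.250000

Trapezoidal rule: (h/2)[f(x₀) + 2f(x₁) + 2f(x₂) + ... + f(xₙ)]

x_0 = 2.0000, f(x_0) = 0.135335, coefficient = 1
x_1 = 2.2500, f(x_1) = 0.105399, coefficient = 2
x_2 = 2.5000, f(x_2) = 0.082085, coefficient = 2
x_3 = 2.7500, f(x_3) = 0.063928, coefficient = 2
x_4 = 3.0000, f(x_4) = 0.049787, coefficient = 1

I ≈ (0.250000/2) × 0.687947 = 0.085993
Exact value: 0.085548
Error: 0.000445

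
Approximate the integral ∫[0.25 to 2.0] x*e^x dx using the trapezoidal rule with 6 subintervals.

f(x) = x*e^x
a = 0.25, b = 2.0, n = 6
h = (b - a)/n = 0.291667

Trapezoidal rule: (h/2)[f(x₀) + 2f(x₁) + 2f(x₂) + ... + f(xₙ)]

x_0 = 0.2500, f(x_0) = 0.321006, coefficient = 1
x_1 = 0.5417, f(x_1) = 0.931054, coefficient = 2
x_2 = 0.8333, f(x_2) = 1.917480, coefficient = 2
x_3 = 1.1250, f(x_3) = 3.465244, coefficient = 2
x_4 = 1.4167, f(x_4) = 5.841417, coefficient = 2
x_5 = 1.7083, f(x_5) = 9.429580, coefficient = 2
x_6 = 2.0000, f(x_6) = 14.778112, coefficient = 1

I ≈ (0.291667/2) × 58.268668 = 8.497514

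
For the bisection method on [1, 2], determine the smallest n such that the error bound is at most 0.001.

We need (b-a)/2^n ≤ 0.001
(2 - 1)/2^n ≤ 0.001
1/2^n ≤ 0.001
2^n ≥ 1000
n ≥ log₂(1000) = 9.97
n ≥ 10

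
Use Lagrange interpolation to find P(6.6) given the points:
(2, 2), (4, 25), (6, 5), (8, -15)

Lagrange interpolation formula:
P(x) = Σ yᵢ × Lᵢ(x)
where Lᵢ(x) = Π_{j≠i} (x - xⱼ)/(xᵢ - xⱼ)

L_0(6.6) = (6.6 - 4)/(2 - 4) × (6.6 - 6)/(2 - 6) × (6.6 - 8)/(2 - 8) = 0.045500
L_1(6.6) = (6.6 - 2)/(4 - 2) × (6.6 - 6)/(4 - 6) × (6.6 - 8)/(4 - 8) = -0.241500
L_2(6.6) = (6.6 - 2)/(6 - 2) × (6.6 - 4)/(6 - 4) × (6.6 - 8)/(6 - 8) = 1.046500
L_3(6.6) = (6.6 - 2)/(8 - 2) × (6.6 - 4)/(8 - 4) × (6.6 - 6)/(8 - 6) = 0.149500

P(6.6) = 2×L_0(6.6) + 25×L_1(6.6) + 5×L_2(6.6) + (-15)×L_3(6.6)
P(6.6) = -2.956500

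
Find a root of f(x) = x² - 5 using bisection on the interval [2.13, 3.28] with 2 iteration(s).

f(x) = x² - 5
Initial interval: [2.13, 3.28]

Iteration 1:
  c_1 = (2.130000 + 3.280000)/2 = 2.705000
  f(c_1) = f(2.705000) = 2.317025
  f(a) × f(c) < 0, new interval: [2.130000, 2.705000]
Iteration 2:
  c_2 = (2.130000 + 2.705000)/2 = 2.417500
  f(c_2) = f(2.417500) = 0.844306
  f(a) × f(c) < 0, new interval: [2.130000, 2.417500]

After 2 iteration(s), the approximation is c_2 = 2.417500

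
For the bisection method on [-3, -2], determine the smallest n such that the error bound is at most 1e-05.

We need (b-a)/2^n ≤ 1e-05
(-2 - (-3))/2^n ≤ 1e-05
1/2^n ≤ 1e-05
2^n ≥ 100000
n ≥ log₂(100000) = 16.61
n ≥ 17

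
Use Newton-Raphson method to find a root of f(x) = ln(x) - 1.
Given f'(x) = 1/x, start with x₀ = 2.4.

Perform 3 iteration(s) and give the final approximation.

f(x) = ln(x) - 1
f'(x) = 1/x
x₀ = 2.4

Newton-Raphson formula: x_{n+1} = x_n - f(x_n)/f'(x_n)

Iteration 1:
  f(2.400000) = -0.124531
  f'(2.400000) = 0.416667
  x_1 = 2.400000 - (-0.124531)/0.416667 = 2.698875
Iteration 2:
  f(2.698875) = -0.007165
  f'(2.698875) = 0.370525
  x_2 = 2.698875 - (-0.007165)/0.370525 = 2.718212
Iteration 3:
  f(2.718212) = -0.000026
  f'(2.718212) = 0.367889
  x_3 = 2.718212 - (-0.000026)/0.367889 = 2.718282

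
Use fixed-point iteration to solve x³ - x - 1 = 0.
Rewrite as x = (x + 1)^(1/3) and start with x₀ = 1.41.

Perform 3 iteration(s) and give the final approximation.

Equation: x³ - x - 1 = 0
Fixed-point form: x = (x + 1)^(1/3)
x₀ = 1.41

x_1 = g(1.410000) = 1.340723
x_2 = g(1.340723) = 1.327751
x_3 = g(1.327751) = 1.325294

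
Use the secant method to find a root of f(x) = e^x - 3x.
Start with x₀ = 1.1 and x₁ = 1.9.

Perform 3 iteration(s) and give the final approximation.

f(x) = e^x - 3x
x₀ = 1.1, x₁ = 1.9

Secant formula: x_{n+1} = x_n - f(x_n)(x_n - x_{n-1})/(f(x_n) - f(x_{n-1}))

Iteration 1:
  f(1.100000) = -0.295834
  f(1.900000) = 0.985894
  x_2 = 1.900000 - 0.985894×(1.900000 - 1.100000)/(0.985894 - (-0.295834))
       = 1.284647
Iteration 2:
  f(1.900000) = 0.985894
  f(1.284647) = -0.240549
  x_3 = 1.284647 - (-0.240549)×(1.284647 - 1.900000)/(-0.240549 - 0.985894)
       = 1.405339
Iteration 3:
  f(1.284647) = -0.240549
  f(1.405339) = -0.139108
  x_4 = 1.405339 - (-0.139108)×(1.405339 - 1.284647)/(-0.139108 - (-0.240549))
       = 1.570848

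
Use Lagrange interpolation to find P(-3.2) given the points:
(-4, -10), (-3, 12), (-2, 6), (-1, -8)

Lagrange interpolation formula:
P(x) = Σ yᵢ × Lᵢ(x)
where Lᵢ(x) = Π_{j≠i} (x - xⱼ)/(xᵢ - xⱼ)

L_0(-3.2) = (-3.2 - (-3))/(-4 - (-3)) × (-3.2 - (-2))/(-4 - (-2)) × (-3.2 - (-1))/(-4 - (-1)) = 0.088000
L_1(-3.2) = (-3.2 - (-4))/(-3 - (-4)) × (-3.2 - (-2))/(-3 - (-2)) × (-3.2 - (-1))/(-3 - (-1)) = 1.056000
L_2(-3.2) = (-3.2 - (-4))/(-2 - (-4)) × (-3.2 - (-3))/(-2 - (-3)) × (-3.2 - (-1))/(-2 - (-1)) = -0.176000
L_3(-3.2) = (-3.2 - (-4))/(-1 - (-4)) × (-3.2 - (-3))/(-1 - (-3)) × (-3.2 - (-2))/(-1 - (-2)) = 0.032000

P(-3.2) = (-10)×L_0(-3.2) + 12×L_1(-3.2) + 6×L_2(-3.2) + (-8)×L_3(-3.2)
P(-3.2) = 10.480000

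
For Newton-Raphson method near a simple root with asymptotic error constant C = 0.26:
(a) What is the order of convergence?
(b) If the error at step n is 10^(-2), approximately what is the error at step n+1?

(a) Newton-Raphson has quadratic (order 2) convergence near simple roots.
    This means |e_{n+1}| ≈ C|e_n|².

(b) With |e_n| = 10^(-2) and C = 0.26:
    |e_{n+1}| ≈ 0.26 × (10^(-2))² = 0.26 × 10^(-4)

(a) 2 (quadratic); (b) |e_{n+1}| ≈ 2.600e-05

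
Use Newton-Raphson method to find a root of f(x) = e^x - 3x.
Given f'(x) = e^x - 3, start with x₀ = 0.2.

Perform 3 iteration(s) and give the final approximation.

f(x) = e^x - 3x
f'(x) = e^x - 3
x₀ = 0.2

Newton-Raphson formula: x_{n+1} = x_n - f(x_n)/f'(x_n)

Iteration 1:
  f(0.200000) = 0.621403
  f'(0.200000) = -1.778597
  x_1 = 0.200000 - 0.621403/(-1.778597) = 0.549378
Iteration 2:
  f(0.549378) = 0.084041
  f'(0.549378) = -1.267825
  x_2 = 0.549378 - 0.084041/(-1.267825) = 0.615666
Iteration 3:
  f(0.615666) = 0.003891
  f'(0.615666) = -1.149112
  x_3 = 0.615666 - 0.003891/(-1.149112) = 0.619052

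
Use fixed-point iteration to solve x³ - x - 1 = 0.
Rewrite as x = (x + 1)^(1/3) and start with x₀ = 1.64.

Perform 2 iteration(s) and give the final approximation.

Equation: x³ - x - 1 = 0
Fixed-point form: x = (x + 1)^(1/3)
x₀ = 1.64

x_1 = g(1.640000) = 1.382085
x_2 = g(1.382085) = 1.335526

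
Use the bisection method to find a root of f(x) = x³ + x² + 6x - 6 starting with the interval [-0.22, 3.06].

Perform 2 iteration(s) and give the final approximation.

f(x) = x³ + x² + 6x - 6
Initial interval: [-0.22, 3.06]

Iteration 1:
  c_1 = (-0.220000 + 3.060000)/2 = 1.420000
  f(c_1) = f(1.420000) = 7.399688
  f(a) × f(c) < 0, new interval: [-0.220000, 1.420000]
Iteration 2:
  c_2 = (-0.220000 + 1.420000)/2 = 0.600000
  f(c_2) = f(0.600000) = -1.824000
  f(a) × f(c) ≥ 0, new interval: [0.600000, 1.420000]

After 2 iteration(s), the approximation is c_2 = 0.600000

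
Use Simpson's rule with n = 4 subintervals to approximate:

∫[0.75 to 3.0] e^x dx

f(x) = e^x
a = 0.75, b = 3.0, n = 4
h = (b - a)/n = 0.562500

Simpson's rule: (h/3)[f(x₀) + 4f(x₁) + 2f(x₂) + ... + f(xₙ)]

x_0 = 0.7500, f(x_0) = 2.117000, coefficient = 1
x_1 = 1.3125, f(x_1) = 3.715451, coefficient = 4
x_2 = 1.8750, f(x_2) = 6.520819, coefficient = 2
x_3 = 2.4375, f(x_3) = 11.444394, coefficient = 4
x_4 = 3.0000, f(x_4) = 20.085537, coefficient = 1

I ≈ (0.562500/3) × 95.883554 = 17.978166
Exact value: 17.968537
Error: 0.009629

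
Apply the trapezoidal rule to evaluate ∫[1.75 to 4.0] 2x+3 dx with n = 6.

f(x) = 2x+3
a = 1.75, b = 4.0, n = 6
h = (b - a)/n = 0.375000

Trapezoidal rule: (h/2)[f(x₀) + 2f(x₁) + 2f(x₂) + ... + f(xₙ)]

x_0 = 1.7500, f(x_0) = 6.500000, coefficient = 1
x_1 = 2.1250, f(x_1) = 7.250000, coefficient = 2
x_2 = 2.5000, f(x_2) = 8.000000, coefficient = 2
x_3 = 2.8750, f(x_3) = 8.750000, coefficient = 2
x_4 = 3.2500, f(x_4) = 9.500000, coefficient = 2
x_5 = 3.6250, f(x_5) = 10.250000, coefficient = 2
x_6 = 4.0000, f(x_6) = 11.000000, coefficient = 1

I ≈ (0.375000/2) × 105.000000 = 19.687500
Exact value: 19.687500
Error: 0.000000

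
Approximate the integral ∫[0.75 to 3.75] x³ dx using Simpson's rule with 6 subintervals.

f(x) = x³
a = 0.75, b = 3.75, n = 6
h = (b - a)/n = 0.500000

Simpson's rule: (h/3)[f(x₀) + 4f(x₁) + 2f(x₂) + ... + f(xₙ)]

x_0 = 0.7500, f(x_0) = 0.421875, coefficient = 1
x_1 = 1.2500, f(x_1) = 1.953125, coefficient = 4
x_2 = 1.7500, f(x_2) = 5.359375, coefficient = 2
x_3 = 2.2500, f(x_3) = 11.390625, coefficient = 4
x_4 = 2.7500, f(x_4) = 20.796875, coefficient = 2
x_5 = 3.2500, f(x_5) = 34.328125, coefficient = 4
x_6 = 3.7500, f(x_6) = 52.734375, coefficient = 1

I ≈ (0.500000/3) × 296.156250 = 49.359375
Exact value: 49.359375
Error: 0.000000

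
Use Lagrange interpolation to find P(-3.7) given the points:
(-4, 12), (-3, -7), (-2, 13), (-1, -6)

Lagrange interpolation formula:
P(x) = Σ yᵢ × Lᵢ(x)
where Lᵢ(x) = Π_{j≠i} (x - xⱼ)/(xᵢ - xⱼ)

L_0(-3.7) = (-3.7 - (-3))/(-4 - (-3)) × (-3.7 - (-2))/(-4 - (-2)) × (-3.7 - (-1))/(-4 - (-1)) = 0.535500
L_1(-3.7) = (-3.7 - (-4))/(-3 - (-4)) × (-3.7 - (-2))/(-3 - (-2)) × (-3.7 - (-1))/(-3 - (-1)) = 0.688500
L_2(-3.7) = (-3.7 - (-4))/(-2 - (-4)) × (-3.7 - (-3))/(-2 - (-3)) × (-3.7 - (-1))/(-2 - (-1)) = -0.283500
L_3(-3.7) = (-3.7 - (-4))/(-1 - (-4)) × (-3.7 - (-3))/(-1 - (-3)) × (-3.7 - (-2))/(-1 - (-2)) = 0.059500

P(-3.7) = 12×L_0(-3.7) + (-7)×L_1(-3.7) + 13×L_2(-3.7) + (-6)×L_3(-3.7)
P(-3.7) = -2.436000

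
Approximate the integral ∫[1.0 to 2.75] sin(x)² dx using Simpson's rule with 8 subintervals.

f(x) = sin(x)²
a = 1.0, b = 2.75, n = 8
h = (b - a)/n = 0.218750

Simpson's rule: (h/3)[f(x₀) + 4f(x₁) + 2f(x₂) + ... + f(xₙ)]

x_0 = 1.0000, f(x_0) = 0.708073, coefficient = 1
x_1 = 1.2188, f(x_1) = 0.881100, coefficient = 4
x_2 = 1.4375, f(x_2) = 0.982337, coefficient = 2
x_3 = 1.6562, f(x_3) = 0.992715, coefficient = 4
x_4 = 1.8750, f(x_4) = 0.910280, coefficient = 2
x_5 = 2.0938, f(x_5) = 0.750558, coefficient = 4
x_6 = 2.3125, f(x_6) = 0.543639, coefficient = 2
x_7 = 2.5312, f(x_7) = 0.328499, coefficient = 4
x_8 = 2.7500, f(x_8) = 0.145665, coefficient = 1

I ≈ (0.218750/3) × 17.537740 = 1.278794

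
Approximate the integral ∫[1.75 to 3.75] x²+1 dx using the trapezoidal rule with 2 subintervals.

f(x) = x²+1
a = 1.75, b = 3.75, n = 2
h = (b - a)/n = 1.000000

Trapezoidal rule: (h/2)[f(x₀) + 2f(x₁) + 2f(x₂) + ... + f(xₙ)]

x_0 = 1.7500, f(x_0) = 4.062500, coefficient = 1
x_1 = 2.7500, f(x_1) = 8.562500, coefficient = 2
x_2 = 3.7500, f(x_2) = 15.062500, coefficient = 1

I ≈ (1.000000/2) × 36.250000 = 18.125000
Exact value: 17.791667
Error: 0.333333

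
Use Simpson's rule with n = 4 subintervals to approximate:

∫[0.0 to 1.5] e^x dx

f(x) = e^x
a = 0.0, b = 1.5, n = 4
h = (b - a)/n = 0.375000

Simpson's rule: (h/3)[f(x₀) + 4f(x₁) + 2f(x₂) + ... + f(xₙ)]

x_0 = 0.0000, f(x_0) = 1.000000, coefficient = 1
x_1 = 0.3750, f(x_1) = 1.454991, coefficient = 4
x_2 = 0.7500, f(x_2) = 2.117000, coefficient = 2
x_3 = 1.1250, f(x_3) = 3.080217, coefficient = 4
x_4 = 1.5000, f(x_4) = 4.481689, coefficient = 1

I ≈ (0.375000/3) × 27.856522 = 3.482065
Exact value: 3.481689
Error: 0.000376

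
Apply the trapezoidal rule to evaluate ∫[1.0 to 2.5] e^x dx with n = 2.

f(x) = e^x
a = 1.0, b = 2.5, n = 2
h = (b - a)/n = 0.750000

Trapezoidal rule: (h/2)[f(x₀) + 2f(x₁) + 2f(x₂) + ... + f(xₙ)]

x_0 = 1.0000, f(x_0) = 2.718282, coefficient = 1
x_1 = 1.7500, f(x_1) = 5.754603, coefficient = 2
x_2 = 2.5000, f(x_2) = 12.182494, coefficient = 1

I ≈ (0.750000/2) × 26.409981 = 9.903743
Exact value: 9.464212
Error: 0.439531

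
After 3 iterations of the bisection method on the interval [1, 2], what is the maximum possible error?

Bisection error bound: |error| ≤ (b-a)/2^n
|error| ≤ (2 - 1)/2^3 = 1/2^3
|error| ≤ 0.1250000000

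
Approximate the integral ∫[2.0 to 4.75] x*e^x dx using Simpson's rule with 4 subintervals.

f(x) = x*e^x
a = 2.0, b = 4.75, n = 4
h = (b - a)/n = 0.687500

Simpson's rule: (h/3)[f(x₀) + 4f(x₁) + 2f(x₂) + ... + f(xₙ)]

x_0 = 2.0000, f(x_0) = 14.778112, coefficient = 1
x_1 = 2.6875, f(x_1) = 39.492524, coefficient = 4
x_2 = 3.3750, f(x_2) = 98.631958, coefficient = 2
x_3 = 4.0625, f(x_3) = 236.110177, coefficient = 4
x_4 = 4.7500, f(x_4) = 549.025352, coefficient = 1

I ≈ (0.687500/3) × 1863.478184 = 427.047084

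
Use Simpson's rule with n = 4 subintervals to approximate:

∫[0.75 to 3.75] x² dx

f(x) = x²
a = 0.75, b = 3.75, n = 4
h = (b - a)/n = 0.750000

Simpson's rule: (h/3)[f(x₀) + 4f(x₁) + 2f(x₂) + ... + f(xₙ)]

x_0 = 0.7500, f(x_0) = 0.562500, coefficient = 1
x_1 = 1.5000, f(x_1) = 2.250000, coefficient = 4
x_2 = 2.2500, f(x_2) = 5.062500, coefficient = 2
x_3 = 3.0000, f(x_3) = 9.000000, coefficient = 4
x_4 = 3.7500, f(x_4) = 14.062500, coefficient = 1

I ≈ (0.750000/3) × 69.750000 = 17.437500
Exact value: 17.437500
Error: 0.000000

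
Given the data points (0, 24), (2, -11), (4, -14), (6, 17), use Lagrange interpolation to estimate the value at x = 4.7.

Lagrange interpolation formula:
P(x) = Σ yᵢ × Lᵢ(x)
where Lᵢ(x) = Π_{j≠i} (x - xⱼ)/(xᵢ - xⱼ)

L_0(4.7) = (4.7 - 2)/(0 - 2) × (4.7 - 4)/(0 - 4) × (4.7 - 6)/(0 - 6) = 0.051188
L_1(4.7) = (4.7 - 0)/(2 - 0) × (4.7 - 4)/(2 - 4) × (4.7 - 6)/(2 - 6) = -0.267313
L_2(4.7) = (4.7 - 0)/(4 - 0) × (4.7 - 2)/(4 - 2) × (4.7 - 6)/(4 - 6) = 1.031062
L_3(4.7) = (4.7 - 0)/(6 - 0) × (4.7 - 2)/(6 - 2) × (4.7 - 4)/(6 - 4) = 0.185063

P(4.7) = 24×L_0(4.7) + (-11)×L_1(4.7) + (-14)×L_2(4.7) + 17×L_3(4.7)
P(4.7) = -7.119875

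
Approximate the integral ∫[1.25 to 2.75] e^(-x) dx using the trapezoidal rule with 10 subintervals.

f(x) = e^(-x)
a = 1.25, b = 2.75, n = 10
h = (b - a)/n = 0.150000

Trapezoidal rule: (h/2)[f(x₀) + 2f(x₁) + 2f(x₂) + ... + f(xₙ)]

x_0 = 1.2500, f(x_0) = 0.286505, coefficient = 1
x_1 = 1.4000, f(x_1) = 0.246597, coefficient = 2
x_2 = 1.5500, f(x_2) = 0.212248, coefficient = 2
x_3 = 1.7000, f(x_3) = 0.182684, coefficient = 2
x_4 = 1.8500, f(x_4) = 0.157237, coefficient = 2
x_5 = 2.0000, f(x_5) = 0.135335, coefficient = 2
x_6 = 2.1500, f(x_6) = 0.116484, coefficient = 2
x_7 = 2.3000, f(x_7) = 0.100259, coefficient = 2
x_8 = 2.4500, f(x_8) = 0.086294, coefficient = 2
x_9 = 2.6000, f(x_9) = 0.074274, coefficient = 2
x_10 = 2.7500, f(x_10) = 0.063928, coefficient = 1

I ≈ (0.150000/2) × 2.973255 = 0.222994
Exact value: 0.222577
Error: 0.000417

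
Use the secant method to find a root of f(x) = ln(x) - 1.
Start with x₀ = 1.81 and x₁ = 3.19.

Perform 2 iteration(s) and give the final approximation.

f(x) = ln(x) - 1
x₀ = 1.81, x₁ = 3.19

Secant formula: x_{n+1} = x_n - f(x_n)(x_n - x_{n-1})/(f(x_n) - f(x_{n-1}))

Iteration 1:
  f(1.810000) = -0.406673
  f(3.190000) = 0.160021
  x_2 = 3.190000 - 0.160021×(3.190000 - 1.810000)/(0.160021 - (-0.406673))
       = 2.800321
Iteration 2:
  f(3.190000) = 0.160021
  f(2.800321) = 0.029734
  x_3 = 2.800321 - 0.029734×(2.800321 - 3.190000)/(0.029734 - 0.160021)
       = 2.711389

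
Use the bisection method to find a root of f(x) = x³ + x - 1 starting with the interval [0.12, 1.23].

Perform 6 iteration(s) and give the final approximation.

f(x) = x³ + x - 1
Initial interval: [0.12, 1.23]

Iteration 1:
  c_1 = (0.120000 + 1.230000)/2 = 0.675000
  f(c_1) = f(0.675000) = -0.017453
  f(a) × f(c) ≥ 0, new interval: [0.675000, 1.230000]
Iteration 2:
  c_2 = (0.675000 + 1.230000)/2 = 0.952500
  f(c_2) = f(0.952500) = 0.816662
  f(a) × f(c) < 0, new interval: [0.675000, 0.952500]
Iteration 3:
  c_3 = (0.675000 + 0.952500)/2 = 0.813750
  f(c_3) = f(0.813750) = 0.352606
  f(a) × f(c) < 0, new interval: [0.675000, 0.813750]
Iteration 4:
  c_4 = (0.675000 + 0.813750)/2 = 0.744375
  f(c_4) = f(0.744375) = 0.156829
  f(a) × f(c) < 0, new interval: [0.675000, 0.744375]
Iteration 5:
  c_5 = (0.675000 + 0.744375)/2 = 0.709688
  f(c_5) = f(0.709688) = 0.067126
  f(a) × f(c) < 0, new interval: [0.675000, 0.709688]
Iteration 6:
  c_6 = (0.675000 + 0.709688)/2 = 0.692344
  f(c_6) = f(0.692344) = 0.024212
  f(a) × f(c) < 0, new interval: [0.675000, 0.692344]

After 6 iteration(s), the approximation is c_6 = 0.692344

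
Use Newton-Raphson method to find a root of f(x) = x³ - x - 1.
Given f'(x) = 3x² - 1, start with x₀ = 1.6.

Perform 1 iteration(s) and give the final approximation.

f(x) = x³ - x - 1
f'(x) = 3x² - 1
x₀ = 1.6

Newton-Raphson formula: x_{n+1} = x_n - f(x_n)/f'(x_n)

Iteration 1:
  f(1.600000) = 1.496000
  f'(1.600000) = 6.680000
  x_1 = 1.600000 - 1.496000/6.680000 = 1.376048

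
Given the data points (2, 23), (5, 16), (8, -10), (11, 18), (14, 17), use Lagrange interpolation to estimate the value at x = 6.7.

Lagrange interpolation formula:
P(x) = Σ yᵢ × Lᵢ(x)
where Lᵢ(x) = Π_{j≠i} (x - xⱼ)/(xᵢ - xⱼ)

L_0(6.7) = (6.7 - 5)/(2 - 5) × (6.7 - 8)/(2 - 8) × (6.7 - 11)/(2 - 11) × (6.7 - 14)/(2 - 14) = -0.035685
L_1(6.7) = (6.7 - 2)/(5 - 2) × (6.7 - 8)/(5 - 8) × (6.7 - 11)/(5 - 11) × (6.7 - 14)/(5 - 14) = 0.394636
L_2(6.7) = (6.7 - 2)/(8 - 2) × (6.7 - 5)/(8 - 5) × (6.7 - 11)/(8 - 11) × (6.7 - 14)/(8 - 14) = 0.774093
L_3(6.7) = (6.7 - 2)/(11 - 2) × (6.7 - 5)/(11 - 5) × (6.7 - 8)/(11 - 8) × (6.7 - 14)/(11 - 14) = -0.156019
L_4(6.7) = (6.7 - 2)/(14 - 2) × (6.7 - 5)/(14 - 5) × (6.7 - 8)/(14 - 8) × (6.7 - 11)/(14 - 11) = 0.022975

P(6.7) = 23×L_0(6.7) + 16×L_1(6.7) + (-10)×L_2(6.7) + 18×L_3(6.7) + 17×L_4(6.7)
P(6.7) = -4.665273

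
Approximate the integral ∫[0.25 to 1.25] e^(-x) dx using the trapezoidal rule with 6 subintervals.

f(x) = e^(-x)
a = 0.25, b = 1.25, n = 6
h = (b - a)/n = 0.166667

Trapezoidal rule: (h/2)[f(x₀) + 2f(x₁) + 2f(x₂) + ... + f(xₙ)]

x_0 = 0.2500, f(x_0) = 0.778801, coefficient = 1
x_1 = 0.4167, f(x_1) = 0.659241, coefficient = 2
x_2 = 0.5833, f(x_2) = 0.558035, coefficient = 2
x_3 = 0.7500, f(x_3) = 0.472367, coefficient = 2
x_4 = 0.9167, f(x_4) = 0.399850, coefficient = 2
x_5 = 1.0833, f(x_5) = 0.338465, coefficient = 2
x_6 = 1.2500, f(x_6) = 0.286505, coefficient = 1

I ≈ (0.166667/2) × 5.921220 = 0.493435
Exact value: 0.492296
Error: 0.001139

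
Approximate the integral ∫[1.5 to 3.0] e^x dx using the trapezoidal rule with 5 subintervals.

f(x) = e^x
a = 1.5, b = 3.0, n = 5
h = (b - a)/n = 0.300000

Trapezoidal rule: (h/2)[f(x₀) + 2f(x₁) + 2f(x₂) + ... + f(xₙ)]

x_0 = 1.5000, f(x_0) = 4.481689, coefficient = 1
x_1 = 1.8000, f(x_1) = 6.049647, coefficient = 2
x_2 = 2.1000, f(x_2) = 8.166170, coefficient = 2
x_3 = 2.4000, f(x_3) = 11.023176, coefficient = 2
x_4 = 2.7000, f(x_4) = 14.879732, coefficient = 2
x_5 = 3.0000, f(x_5) = 20.085537, coefficient = 1

I ≈ (0.300000/2) × 104.804677 = 15.720702
Exact value: 15.603848
Error: 0.116854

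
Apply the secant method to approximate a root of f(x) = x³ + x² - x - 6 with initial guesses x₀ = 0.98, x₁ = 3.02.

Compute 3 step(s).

f(x) = x³ + x² - x - 6
x₀ = 0.98, x₁ = 3.02

Secant formula: x_{n+1} = x_n - f(x_n)(x_n - x_{n-1})/(f(x_n) - f(x_{n-1}))

Iteration 1:
  f(0.980000) = -5.078408
  f(3.020000) = 27.644008
  x_2 = 3.020000 - 27.644008×(3.020000 - 0.980000)/(27.644008 - (-5.078408))
       = 1.296601
Iteration 2:
  f(3.020000) = 27.644008
  f(1.296601) = -3.435614
  x_3 = 1.296601 - (-3.435614)×(1.296601 - 3.020000)/(-3.435614 - 27.644008)
       = 1.487110
Iteration 3:
  f(1.296601) = -3.435614
  f(1.487110) = -1.986879
  x_4 = 1.487110 - (-1.986879)×(1.487110 - 1.296601)/(-1.986879 - (-3.435614))
       = 1.748384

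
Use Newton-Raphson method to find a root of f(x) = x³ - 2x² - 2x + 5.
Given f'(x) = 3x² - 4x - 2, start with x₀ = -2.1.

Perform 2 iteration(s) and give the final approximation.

f(x) = x³ - 2x² - 2x + 5
f'(x) = 3x² - 4x - 2
x₀ = -2.1

Newton-Raphson formula: x_{n+1} = x_n - f(x_n)/f'(x_n)

Iteration 1:
  f(-2.100000) = -8.881000
  f'(-2.100000) = 19.630000
  x_1 = -2.100000 - (-8.881000)/19.630000 = -1.647580
Iteration 2:
  f(-1.647580) = -1.606271
  f'(-1.647580) = 12.733883
  x_2 = -1.647580 - (-1.606271)/12.733883 = -1.521439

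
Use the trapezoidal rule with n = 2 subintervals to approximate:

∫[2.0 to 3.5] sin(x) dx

f(x) = sin(x)
a = 2.0, b = 3.5, n = 2
h = (b - a)/n = 0.750000

Trapezoidal rule: (h/2)[f(x₀) + 2f(x₁) + 2f(x₂) + ... + f(xₙ)]

x_0 = 2.0000, f(x_0) = 0.909297, coefficient = 1
x_1 = 2.7500, f(x_1) = 0.381661, coefficient = 2
x_2 = 3.5000, f(x_2) = -0.350783, coefficient = 1

I ≈ (0.750000/2) × 1.321836 = 0.495689
Exact value: 0.520310
Error: 0.024621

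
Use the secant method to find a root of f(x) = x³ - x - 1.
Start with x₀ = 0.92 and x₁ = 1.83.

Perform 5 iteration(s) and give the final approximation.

f(x) = x³ - x - 1
x₀ = 0.92, x₁ = 1.83

Secant formula: x_{n+1} = x_n - f(x_n)(x_n - x_{n-1})/(f(x_n) - f(x_{n-1}))

Iteration 1:
  f(0.920000) = -1.141312
  f(1.830000) = 3.298487
  x_2 = 1.830000 - 3.298487×(1.830000 - 0.920000)/(3.298487 - (-1.141312))
       = 1.153928
Iteration 2:
  f(1.830000) = 3.298487
  f(1.153928) = -0.617415
  x_3 = 1.153928 - (-0.617415)×(1.153928 - 1.830000)/(-0.617415 - 3.298487)
       = 1.260523
Iteration 3:
  f(1.153928) = -0.617415
  f(1.260523) = -0.257653
  x_4 = 1.260523 - (-0.257653)×(1.260523 - 1.153928)/(-0.257653 - (-0.617415))
       = 1.336865
Iteration 4:
  f(1.260523) = -0.257653
  f(1.336865) = 0.052389
  x_5 = 1.336865 - 0.052389×(1.336865 - 1.260523)/(0.052389 - (-0.257653))
       = 1.323965
Iteration 5:
  f(1.336865) = 0.052389
  f(1.323965) = -0.003209
  x_6 = 1.323965 - (-0.003209)×(1.323965 - 1.336865)/(-0.003209 - 0.052389)
       = 1.324709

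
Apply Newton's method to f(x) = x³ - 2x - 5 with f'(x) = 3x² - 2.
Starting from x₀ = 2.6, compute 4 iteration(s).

f(x) = x³ - 2x - 5
f'(x) = 3x² - 2
x₀ = 2.6

Newton-Raphson formula: x_{n+1} = x_n - f(x_n)/f'(x_n)

Iteration 1:
  f(2.600000) = 7.376000
  f'(2.600000) = 18.280000
  x_1 = 2.600000 - 7.376000/18.280000 = 2.196499
Iteration 2:
  f(2.196499) = 1.204247
  f'(2.196499) = 12.473822
  x_2 = 2.196499 - 1.204247/12.473822 = 2.099957
Iteration 3:
  f(2.099957) = 0.060517
  f'(2.099957) = 11.229458
  x_3 = 2.099957 - 0.060517/11.229458 = 2.094568
Iteration 4:
  f(2.094568) = 0.000183
  f'(2.094568) = 11.161644
  x_4 = 2.094568 - 0.000183/11.161644 = 2.094551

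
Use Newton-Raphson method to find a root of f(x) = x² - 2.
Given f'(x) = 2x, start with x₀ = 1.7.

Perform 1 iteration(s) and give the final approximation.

f(x) = x² - 2
f'(x) = 2x
x₀ = 1.7

Newton-Raphson formula: x_{n+1} = x_n - f(x_n)/f'(x_n)

Iteration 1:
  f(1.700000) = 0.890000
  f'(1.700000) = 3.400000
  x_1 = 1.700000 - 0.890000/3.400000 = 1.438235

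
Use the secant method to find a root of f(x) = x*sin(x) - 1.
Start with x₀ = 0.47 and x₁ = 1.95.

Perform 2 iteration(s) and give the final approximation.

f(x) = x*sin(x) - 1
x₀ = 0.47, x₁ = 1.95

Secant formula: x_{n+1} = x_n - f(x_n)(x_n - x_{n-1})/(f(x_n) - f(x_{n-1}))

Iteration 1:
  f(0.470000) = -0.787143
  f(1.950000) = 0.811471
  x_2 = 1.950000 - 0.811471×(1.950000 - 0.470000)/(0.811471 - (-0.787143))
       = 1.198739
Iteration 2:
  f(1.950000) = 0.811471
  f(1.198739) = 0.116722
  x_3 = 1.198739 - 0.116722×(1.198739 - 1.950000)/(0.116722 - 0.811471)
       = 1.072522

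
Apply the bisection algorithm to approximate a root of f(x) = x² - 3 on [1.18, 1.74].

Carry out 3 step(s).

f(x) = x² - 3
Initial interval: [1.18, 1.74]

Iteration 1:
  c_1 = (1.180000 + 1.740000)/2 = 1.460000
  f(c_1) = f(1.460000) = -0.868400
  f(a) × f(c) ≥ 0, new interval: [1.460000, 1.740000]
Iteration 2:
  c_2 = (1.460000 + 1.740000)/2 = 1.600000
  f(c_2) = f(1.600000) = -0.440000
  f(a) × f(c) ≥ 0, new interval: [1.600000, 1.740000]
Iteration 3:
  c_3 = (1.600000 + 1.740000)/2 = 1.670000
  f(c_3) = f(1.670000) = -0.211100
  f(a) × f(c) ≥ 0, new interval: [1.670000, 1.740000]

After 3 iteration(s), the approximation is c_3 = 1.670000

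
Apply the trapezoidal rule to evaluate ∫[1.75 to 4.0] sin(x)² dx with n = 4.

f(x) = sin(x)²
a = 1.75, b = 4.0, n = 4
h = (b - a)/n = 0.562500

Trapezoidal rule: (h/2)[f(x₀) + 2f(x₁) + 2f(x₂) + ... + f(xₙ)]

x_0 = 1.7500, f(x_0) = 0.968228, coefficient = 1
x_1 = 2.3125, f(x_1) = 0.543639, coefficient = 2
x_2 = 2.8750, f(x_2) = 0.069404, coefficient = 2
x_3 = 3.4375, f(x_3) = 0.085035, coefficient = 2
x_4 = 4.0000, f(x_4) = 0.572750, coefficient = 1

I ≈ (0.562500/2) × 2.937134 = 0.826069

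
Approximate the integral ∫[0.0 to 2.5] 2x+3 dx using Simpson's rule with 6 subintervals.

f(x) = 2x+3
a = 0.0, b = 2.5, n = 6
h = (b - a)/n = 0.416667

Simpson's rule: (h/3)[f(x₀) + 4f(x₁) + 2f(x₂) + ... + f(xₙ)]

x_0 = 0.0000, f(x_0) = 3.000000, coefficient = 1
x_1 = 0.4167, f(x_1) = 3.833333, coefficient = 4
x_2 = 0.8333, f(x_2) = 4.666667, coefficient = 2
x_3 = 1.2500, f(x_3) = 5.500000, coefficient = 4
x_4 = 1.6667, f(x_4) = 6.333333, coefficient = 2
x_5 = 2.0833, f(x_5) = 7.166667, coefficient = 4
x_6 = 2.5000, f(x_6) = 8.000000, coefficient = 1

I ≈ (0.416667/3) × 99.000000 = 13.750000
Exact value: 13.750000
Error: 0.000000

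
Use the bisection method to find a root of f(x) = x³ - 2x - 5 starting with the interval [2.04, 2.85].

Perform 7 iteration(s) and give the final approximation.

f(x) = x³ - 2x - 5
Initial interval: [2.04, 2.85]

Iteration 1:
  c_1 = (2.040000 + 2.850000)/2 = 2.445000
  f(c_1) = f(2.445000) = 4.726271
  f(a) × f(c) < 0, new interval: [2.040000, 2.445000]
Iteration 2:
  c_2 = (2.040000 + 2.445000)/2 = 2.242500
  f(c_2) = f(2.242500) = 1.792098
  f(a) × f(c) < 0, new interval: [2.040000, 2.242500]
Iteration 3:
  c_3 = (2.040000 + 2.242500)/2 = 2.141250
  f(c_3) = f(2.141250) = 0.535028
  f(a) × f(c) < 0, new interval: [2.040000, 2.141250]
Iteration 4:
  c_4 = (2.040000 + 2.141250)/2 = 2.090625
  f(c_4) = f(2.090625) = -0.043728
  f(a) × f(c) ≥ 0, new interval: [2.090625, 2.141250]
Iteration 5:
  c_5 = (2.090625 + 2.141250)/2 = 2.115938
  f(c_5) = f(2.115938) = 0.241582
  f(a) × f(c) < 0, new interval: [2.090625, 2.115938]
Iteration 6:
  c_6 = (2.090625 + 2.115938)/2 = 2.103281
  f(c_6) = f(2.103281) = 0.097916
  f(a) × f(c) < 0, new interval: [2.090625, 2.103281]
Iteration 7:
  c_7 = (2.090625 + 2.103281)/2 = 2.096953
  f(c_7) = f(2.096953) = 0.026842
  f(a) × f(c) < 0, new interval: [2.090625, 2.096953]

After 7 iteration(s), the approximation is c_7 = 2.096953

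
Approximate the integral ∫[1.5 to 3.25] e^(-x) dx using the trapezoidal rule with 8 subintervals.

f(x) = e^(-x)
a = 1.5, b = 3.25, n = 8
h = (b - a)/n = 0.218750

Trapezoidal rule: (h/2)[f(x₀) + 2f(x₁) + 2f(x₂) + ... + f(xₙ)]

x_0 = 1.5000, f(x_0) = 0.223130, coefficient = 1
x_1 = 1.7188, f(x_1) = 0.179290, coefficient = 2
x_2 = 1.9375, f(x_2) = 0.144064, coefficient = 2
x_3 = 2.1562, f(x_3) = 0.115758, coefficient = 2
x_4 = 2.3750, f(x_4) = 0.093014, coefficient = 2
x_5 = 2.5938, f(x_5) = 0.074739, coefficient = 2
x_6 = 2.8125, f(x_6) = 0.060055, coefficient = 2
x_7 = 3.0312, f(x_7) = 0.048255, coefficient = 2
x_8 = 3.2500, f(x_8) = 0.038774, coefficient = 1

I ≈ (0.218750/2) × 1.692256 = 0.185091
Exact value: 0.184356
Error: 0.000735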